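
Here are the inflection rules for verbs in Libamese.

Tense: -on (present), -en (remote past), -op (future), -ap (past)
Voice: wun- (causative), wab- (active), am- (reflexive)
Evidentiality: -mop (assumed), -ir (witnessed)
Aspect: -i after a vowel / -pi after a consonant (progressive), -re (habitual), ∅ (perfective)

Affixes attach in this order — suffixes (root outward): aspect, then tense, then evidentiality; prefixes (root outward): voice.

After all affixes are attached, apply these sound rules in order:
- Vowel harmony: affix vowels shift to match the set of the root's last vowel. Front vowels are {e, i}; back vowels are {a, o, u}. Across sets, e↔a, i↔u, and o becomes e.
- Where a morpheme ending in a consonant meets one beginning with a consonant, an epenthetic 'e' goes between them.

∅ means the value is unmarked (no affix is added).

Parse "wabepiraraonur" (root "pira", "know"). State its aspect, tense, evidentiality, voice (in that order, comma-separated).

habitual, present, witnessed, active

Segment: wab-pira-re-on-ir.
aspect: -re → habitual.
tense: -on → present.
evidentiality: -ir → witnessed.
voice: wab- → active.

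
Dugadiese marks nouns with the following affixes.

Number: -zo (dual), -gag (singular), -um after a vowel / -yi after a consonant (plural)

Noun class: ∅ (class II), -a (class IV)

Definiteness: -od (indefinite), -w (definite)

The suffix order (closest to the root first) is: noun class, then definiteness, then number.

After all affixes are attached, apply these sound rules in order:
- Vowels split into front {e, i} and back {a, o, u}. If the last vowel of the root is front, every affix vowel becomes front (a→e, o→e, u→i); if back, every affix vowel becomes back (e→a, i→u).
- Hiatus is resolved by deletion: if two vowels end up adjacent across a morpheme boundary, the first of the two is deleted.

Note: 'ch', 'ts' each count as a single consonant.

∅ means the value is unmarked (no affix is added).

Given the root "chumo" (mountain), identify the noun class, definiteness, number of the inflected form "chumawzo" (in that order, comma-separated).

Segment: chumo-a-w-zo.
noun class: -a → class IV.
definiteness: -w → definite.
number: -zo → dual.

class IV, definite, dual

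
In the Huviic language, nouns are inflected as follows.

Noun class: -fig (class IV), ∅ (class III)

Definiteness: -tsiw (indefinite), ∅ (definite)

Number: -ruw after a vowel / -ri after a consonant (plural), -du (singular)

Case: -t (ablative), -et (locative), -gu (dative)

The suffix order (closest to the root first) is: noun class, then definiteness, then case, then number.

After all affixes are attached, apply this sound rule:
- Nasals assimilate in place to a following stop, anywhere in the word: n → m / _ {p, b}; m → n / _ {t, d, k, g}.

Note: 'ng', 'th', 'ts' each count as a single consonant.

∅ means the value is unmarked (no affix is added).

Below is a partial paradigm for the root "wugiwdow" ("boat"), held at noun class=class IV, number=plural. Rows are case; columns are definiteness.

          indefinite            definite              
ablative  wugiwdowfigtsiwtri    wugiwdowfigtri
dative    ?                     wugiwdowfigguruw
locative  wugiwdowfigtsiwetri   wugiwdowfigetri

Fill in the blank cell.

wugiwdowfigtsiwguruw

Attach noun class class IV -fig → wugiwdowfig.
Attach definiteness indefinite -tsiw → wugiwdowfigtsiw.
Attach case dative -gu → wugiwdowfigtsiwgu.
Attach number plural -ruw (after vowel 'u') → wugiwdowfigtsiwguruw.
Nasal assimilation: no change.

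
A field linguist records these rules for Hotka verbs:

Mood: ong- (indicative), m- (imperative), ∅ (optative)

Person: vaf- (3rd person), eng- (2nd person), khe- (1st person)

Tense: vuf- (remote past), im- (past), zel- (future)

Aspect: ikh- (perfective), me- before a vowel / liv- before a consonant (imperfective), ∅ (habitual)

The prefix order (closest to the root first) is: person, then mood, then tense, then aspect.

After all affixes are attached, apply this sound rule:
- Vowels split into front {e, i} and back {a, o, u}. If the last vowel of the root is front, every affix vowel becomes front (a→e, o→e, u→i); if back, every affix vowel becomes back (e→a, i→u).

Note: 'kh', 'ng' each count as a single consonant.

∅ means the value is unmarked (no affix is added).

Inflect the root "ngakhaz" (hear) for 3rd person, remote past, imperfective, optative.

Attach person 3rd person vaf- → vafngakhaz.
mood = optative: zero marking, form stays vafngakhaz.
Attach tense remote past vuf- → vufvafngakhaz.
Attach aspect imperfective liv- (before consonant 'v') → livvufvafngakhaz.
Apply vowel harmony: livvufvafngakhaz → luvvufvafngakhaz.

luvvufvafngakhaz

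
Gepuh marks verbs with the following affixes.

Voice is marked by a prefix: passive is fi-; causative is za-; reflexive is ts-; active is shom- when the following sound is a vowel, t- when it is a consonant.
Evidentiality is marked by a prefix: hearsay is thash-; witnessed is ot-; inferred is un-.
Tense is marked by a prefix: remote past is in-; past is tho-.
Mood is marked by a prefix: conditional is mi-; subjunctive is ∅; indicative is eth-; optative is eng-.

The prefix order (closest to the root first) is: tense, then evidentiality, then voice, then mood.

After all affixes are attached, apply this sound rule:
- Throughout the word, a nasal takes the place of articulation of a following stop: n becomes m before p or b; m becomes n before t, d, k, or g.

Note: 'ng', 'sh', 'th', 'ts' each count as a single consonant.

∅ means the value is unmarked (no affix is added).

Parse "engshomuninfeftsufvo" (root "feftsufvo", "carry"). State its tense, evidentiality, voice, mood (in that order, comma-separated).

Segment: eng-shom-un-in-feftsufvo.
tense: in- → remote past.
evidentiality: un- → inferred.
voice: shom/t- → active.
mood: eng- → optative.

remote past, inferred, active, optative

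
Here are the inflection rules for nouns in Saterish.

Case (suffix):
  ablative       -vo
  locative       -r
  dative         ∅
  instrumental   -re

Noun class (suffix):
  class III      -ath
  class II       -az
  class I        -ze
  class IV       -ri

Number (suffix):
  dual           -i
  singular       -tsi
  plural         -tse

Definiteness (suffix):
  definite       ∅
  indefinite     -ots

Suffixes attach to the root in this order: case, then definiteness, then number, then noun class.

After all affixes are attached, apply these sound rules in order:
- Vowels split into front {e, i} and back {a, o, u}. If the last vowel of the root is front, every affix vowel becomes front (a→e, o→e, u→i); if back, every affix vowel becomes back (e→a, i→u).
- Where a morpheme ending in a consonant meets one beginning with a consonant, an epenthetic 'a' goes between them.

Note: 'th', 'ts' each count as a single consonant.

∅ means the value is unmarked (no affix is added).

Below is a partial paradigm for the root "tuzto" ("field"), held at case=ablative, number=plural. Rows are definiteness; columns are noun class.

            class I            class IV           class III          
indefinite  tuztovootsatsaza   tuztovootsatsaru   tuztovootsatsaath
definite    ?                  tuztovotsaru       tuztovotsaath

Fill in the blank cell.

Attach case ablative -vo → tuztovo.
definiteness = definite: zero marking, form stays tuztovo.
Attach number plural -tse → tuztovotse.
Attach noun class class I -ze → tuztovotseze.
Apply vowel harmony: tuztovotseze → tuztovotsaza.
Epenthesis: no change.

tuztovotsaza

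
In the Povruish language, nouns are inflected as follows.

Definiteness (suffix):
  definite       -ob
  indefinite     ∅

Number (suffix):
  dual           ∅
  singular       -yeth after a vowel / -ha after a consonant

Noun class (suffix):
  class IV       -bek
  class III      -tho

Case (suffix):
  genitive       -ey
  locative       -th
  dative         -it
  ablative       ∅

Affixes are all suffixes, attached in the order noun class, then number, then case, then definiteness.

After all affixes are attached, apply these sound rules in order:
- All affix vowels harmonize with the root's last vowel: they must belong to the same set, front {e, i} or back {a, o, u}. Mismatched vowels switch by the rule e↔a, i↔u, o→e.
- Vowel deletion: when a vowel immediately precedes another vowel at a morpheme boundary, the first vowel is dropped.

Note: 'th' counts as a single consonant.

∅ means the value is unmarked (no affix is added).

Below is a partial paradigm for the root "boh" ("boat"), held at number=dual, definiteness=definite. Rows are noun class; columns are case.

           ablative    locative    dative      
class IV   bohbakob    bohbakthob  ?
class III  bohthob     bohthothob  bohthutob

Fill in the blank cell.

bohbakutob

Attach noun class class IV -bek → bohbek.
number = dual: zero marking, form stays bohbek.
Attach case dative -it → bohbekit.
Attach definiteness definite -ob → bohbekitob.
Apply vowel harmony: bohbekitob → bohbakutob.
Vowel deletion: no change.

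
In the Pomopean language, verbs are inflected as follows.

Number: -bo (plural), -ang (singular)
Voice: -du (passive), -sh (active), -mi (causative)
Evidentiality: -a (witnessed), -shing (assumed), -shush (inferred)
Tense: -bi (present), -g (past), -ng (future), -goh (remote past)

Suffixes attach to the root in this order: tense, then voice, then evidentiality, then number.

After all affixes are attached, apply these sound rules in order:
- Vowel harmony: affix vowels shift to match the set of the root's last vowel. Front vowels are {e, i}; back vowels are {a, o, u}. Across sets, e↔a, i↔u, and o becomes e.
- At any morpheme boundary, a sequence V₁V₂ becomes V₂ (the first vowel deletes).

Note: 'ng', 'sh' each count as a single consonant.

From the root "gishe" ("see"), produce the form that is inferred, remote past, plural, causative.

Attach tense remote past -goh → gishegoh.
Attach voice causative -mi → gishegohmi.
Attach evidentiality inferred -shush → gishegohmishush.
Attach number plural -bo → gishegohmishushbo.
Apply vowel harmony: gishegohmishushbo → gishegehmishishbe.
Vowel deletion: no change.

gishegehmishishbe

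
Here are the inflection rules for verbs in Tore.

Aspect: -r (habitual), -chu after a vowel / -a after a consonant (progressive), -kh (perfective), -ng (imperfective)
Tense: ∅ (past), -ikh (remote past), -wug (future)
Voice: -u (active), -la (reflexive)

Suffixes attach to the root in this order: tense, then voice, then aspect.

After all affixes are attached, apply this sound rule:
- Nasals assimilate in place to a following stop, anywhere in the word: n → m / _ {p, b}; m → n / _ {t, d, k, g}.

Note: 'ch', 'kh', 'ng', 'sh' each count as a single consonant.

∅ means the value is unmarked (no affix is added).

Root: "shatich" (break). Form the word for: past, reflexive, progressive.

tense = past: zero marking, form stays shatich.
Attach voice reflexive -la → shatichla.
Attach aspect progressive -chu (after vowel 'a') → shatichlachu.
Nasal assimilation: no change.

shatichlachu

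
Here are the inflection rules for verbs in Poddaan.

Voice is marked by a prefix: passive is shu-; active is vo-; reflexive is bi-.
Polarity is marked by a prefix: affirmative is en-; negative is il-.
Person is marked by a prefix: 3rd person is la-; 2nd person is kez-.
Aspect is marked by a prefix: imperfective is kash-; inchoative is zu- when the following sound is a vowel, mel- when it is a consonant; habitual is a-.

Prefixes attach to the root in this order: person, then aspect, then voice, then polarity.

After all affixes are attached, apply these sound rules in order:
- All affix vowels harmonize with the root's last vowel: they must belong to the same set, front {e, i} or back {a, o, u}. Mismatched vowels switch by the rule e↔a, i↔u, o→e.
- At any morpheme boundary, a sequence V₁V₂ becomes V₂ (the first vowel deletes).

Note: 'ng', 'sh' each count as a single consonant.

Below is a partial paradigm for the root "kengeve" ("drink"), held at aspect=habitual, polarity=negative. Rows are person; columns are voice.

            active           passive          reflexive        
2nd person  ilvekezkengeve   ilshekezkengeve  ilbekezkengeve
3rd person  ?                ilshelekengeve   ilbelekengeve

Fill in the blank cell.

ilvelekengeve

Attach person 3rd person la- → lakengeve.
Attach aspect habitual a- → alakengeve.
Attach voice active vo- → voalakengeve.
Attach polarity negative il- → ilvoalakengeve.
Apply vowel harmony: ilvoalakengeve → ilveelekengeve.
Apply vowel deletion: ilveelekengeve → ilvelekengeve.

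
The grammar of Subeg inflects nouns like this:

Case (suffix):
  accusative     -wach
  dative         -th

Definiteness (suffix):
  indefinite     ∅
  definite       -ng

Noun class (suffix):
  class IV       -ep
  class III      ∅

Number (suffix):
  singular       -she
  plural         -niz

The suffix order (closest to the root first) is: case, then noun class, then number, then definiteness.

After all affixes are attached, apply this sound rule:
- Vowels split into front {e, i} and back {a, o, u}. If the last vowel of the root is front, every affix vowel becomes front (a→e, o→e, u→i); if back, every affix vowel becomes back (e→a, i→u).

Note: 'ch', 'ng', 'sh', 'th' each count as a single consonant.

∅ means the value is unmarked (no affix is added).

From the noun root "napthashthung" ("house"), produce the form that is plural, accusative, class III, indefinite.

Attach case accusative -wach → napthashthungwach.
noun class = class III: zero marking, form stays napthashthungwach.
Attach number plural -niz → napthashthungwachniz.
definiteness = indefinite: zero marking, form stays napthashthungwachniz.
Apply vowel harmony: napthashthungwachniz → napthashthungwachnuz.

napthashthungwachnuz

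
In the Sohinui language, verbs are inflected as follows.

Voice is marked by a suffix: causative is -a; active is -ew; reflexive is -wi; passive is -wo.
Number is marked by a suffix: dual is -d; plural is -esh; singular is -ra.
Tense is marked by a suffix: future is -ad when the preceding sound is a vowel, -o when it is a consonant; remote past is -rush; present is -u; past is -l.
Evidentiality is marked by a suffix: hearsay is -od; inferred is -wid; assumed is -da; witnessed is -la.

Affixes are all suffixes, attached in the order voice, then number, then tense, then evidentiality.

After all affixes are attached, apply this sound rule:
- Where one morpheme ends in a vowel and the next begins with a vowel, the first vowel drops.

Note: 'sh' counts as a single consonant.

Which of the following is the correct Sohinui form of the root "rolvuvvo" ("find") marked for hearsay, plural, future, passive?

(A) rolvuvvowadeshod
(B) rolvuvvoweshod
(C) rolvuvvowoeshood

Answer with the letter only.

B

Attach voice passive -wo → rolvuvvowo.
Attach number plural -esh → rolvuvvowoesh.
Attach tense future -o (after consonant 'sh') → rolvuvvowoesho.
Attach evidentiality hearsay -od → rolvuvvowoeshood.
Apply vowel deletion: rolvuvvowoeshood → rolvuvvoweshod.
So the correct form is rolvuvvoweshod, option (B).
(A) rolvuvvowadeshod is wrong: it has the affixes in the wrong order.
(C) rolvuvvowoeshood is wrong: it fails to apply the sound rule(s).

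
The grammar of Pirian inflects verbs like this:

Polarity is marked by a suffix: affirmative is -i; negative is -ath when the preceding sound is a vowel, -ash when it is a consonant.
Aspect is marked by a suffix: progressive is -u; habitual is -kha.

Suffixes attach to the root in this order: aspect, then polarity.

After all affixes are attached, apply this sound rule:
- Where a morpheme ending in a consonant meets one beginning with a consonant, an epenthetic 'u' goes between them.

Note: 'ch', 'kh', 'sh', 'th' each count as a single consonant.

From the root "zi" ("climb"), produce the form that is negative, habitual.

zikhaath

Attach aspect habitual -kha → zikha.
Attach polarity negative -ath (after vowel 'a') → zikhaath.
Epenthesis: no change.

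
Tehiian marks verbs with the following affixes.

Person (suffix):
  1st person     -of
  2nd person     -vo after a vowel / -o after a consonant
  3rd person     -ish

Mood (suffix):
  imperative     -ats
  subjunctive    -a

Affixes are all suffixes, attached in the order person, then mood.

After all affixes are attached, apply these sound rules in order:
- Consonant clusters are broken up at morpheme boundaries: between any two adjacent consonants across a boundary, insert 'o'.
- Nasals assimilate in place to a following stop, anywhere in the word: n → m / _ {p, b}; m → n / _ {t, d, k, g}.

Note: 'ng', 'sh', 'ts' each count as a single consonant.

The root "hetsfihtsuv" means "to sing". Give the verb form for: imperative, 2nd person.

Attach person 2nd person -o (after consonant 'v') → hetsfihtsuvo.
Attach mood imperative -ats → hetsfihtsuvoats.
Epenthesis: no change.
Nasal assimilation: no change.

hetsfihtsuvoats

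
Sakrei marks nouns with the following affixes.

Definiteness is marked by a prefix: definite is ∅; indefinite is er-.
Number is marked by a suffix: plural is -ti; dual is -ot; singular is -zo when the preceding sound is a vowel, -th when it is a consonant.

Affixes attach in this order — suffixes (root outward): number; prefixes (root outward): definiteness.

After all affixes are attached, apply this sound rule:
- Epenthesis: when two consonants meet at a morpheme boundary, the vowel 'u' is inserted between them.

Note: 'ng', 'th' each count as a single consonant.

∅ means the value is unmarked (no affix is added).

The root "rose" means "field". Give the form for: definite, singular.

rosezo

Attach number singular -zo (after vowel 'e') → rosezo.
definiteness = definite: zero marking, form stays rosezo.
Epenthesis: no change.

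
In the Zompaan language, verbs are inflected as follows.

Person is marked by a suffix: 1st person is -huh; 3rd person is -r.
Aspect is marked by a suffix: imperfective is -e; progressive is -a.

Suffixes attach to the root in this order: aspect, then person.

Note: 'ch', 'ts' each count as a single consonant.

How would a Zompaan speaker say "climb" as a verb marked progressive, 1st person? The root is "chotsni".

Attach aspect progressive -a → chotsnia.
Attach person 1st person -huh → chotsniahuh.

chotsniahuh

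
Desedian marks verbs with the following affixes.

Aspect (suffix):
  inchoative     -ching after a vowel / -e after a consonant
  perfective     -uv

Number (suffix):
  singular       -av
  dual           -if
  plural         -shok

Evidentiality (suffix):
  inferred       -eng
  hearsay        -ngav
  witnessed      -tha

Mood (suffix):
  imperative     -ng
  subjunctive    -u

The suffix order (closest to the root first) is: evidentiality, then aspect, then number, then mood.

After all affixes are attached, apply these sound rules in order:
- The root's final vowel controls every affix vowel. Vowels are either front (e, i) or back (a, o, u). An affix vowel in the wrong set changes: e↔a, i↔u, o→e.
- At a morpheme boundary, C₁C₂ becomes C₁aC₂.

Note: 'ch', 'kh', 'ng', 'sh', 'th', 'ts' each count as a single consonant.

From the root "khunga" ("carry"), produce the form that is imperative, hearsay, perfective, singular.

Attach evidentiality hearsay -ngav → khungangav.
Attach aspect perfective -uv → khungangavuv.
Attach number singular -av → khungangavuvav.
Attach mood imperative -ng → khungangavuvavng.
Vowel harmony: no change.
Apply epenthesis: khungangavuvavng → khungangavuvavang.

khungangavuvavang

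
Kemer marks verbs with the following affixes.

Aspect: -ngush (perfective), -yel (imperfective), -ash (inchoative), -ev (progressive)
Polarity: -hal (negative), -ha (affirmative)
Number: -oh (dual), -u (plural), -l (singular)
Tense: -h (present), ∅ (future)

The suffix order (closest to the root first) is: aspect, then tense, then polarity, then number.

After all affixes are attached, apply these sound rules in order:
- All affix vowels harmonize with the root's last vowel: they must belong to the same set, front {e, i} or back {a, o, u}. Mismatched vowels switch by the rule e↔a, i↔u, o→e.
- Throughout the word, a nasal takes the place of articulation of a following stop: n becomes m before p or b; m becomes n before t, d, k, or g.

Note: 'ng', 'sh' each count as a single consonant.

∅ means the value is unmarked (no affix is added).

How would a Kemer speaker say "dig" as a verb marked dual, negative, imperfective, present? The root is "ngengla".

Attach aspect imperfective -yel → ngenglayel.
Attach tense present -h → ngenglayelh.
Attach polarity negative -hal → ngenglayelhhal.
Attach number dual -oh → ngenglayelhhaloh.
Apply vowel harmony: ngenglayelhhaloh → ngenglayalhhaloh.
Nasal assimilation: no change.

ngenglayalhhaloh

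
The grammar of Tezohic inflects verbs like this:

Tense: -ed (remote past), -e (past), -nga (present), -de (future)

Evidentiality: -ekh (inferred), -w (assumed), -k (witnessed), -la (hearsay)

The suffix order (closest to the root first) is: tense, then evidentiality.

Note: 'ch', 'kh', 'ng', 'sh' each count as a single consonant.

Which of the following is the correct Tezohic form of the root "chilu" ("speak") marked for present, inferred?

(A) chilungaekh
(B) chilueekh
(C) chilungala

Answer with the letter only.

Attach tense present -nga → chilunga.
Attach evidentiality inferred -ekh → chilungaekh.
So the correct form is chilungaekh, option (A).
(B) chilueekh is wrong: it uses past instead of present for tense.
(C) chilungala is wrong: it uses hearsay instead of inferred for evidentiality.

A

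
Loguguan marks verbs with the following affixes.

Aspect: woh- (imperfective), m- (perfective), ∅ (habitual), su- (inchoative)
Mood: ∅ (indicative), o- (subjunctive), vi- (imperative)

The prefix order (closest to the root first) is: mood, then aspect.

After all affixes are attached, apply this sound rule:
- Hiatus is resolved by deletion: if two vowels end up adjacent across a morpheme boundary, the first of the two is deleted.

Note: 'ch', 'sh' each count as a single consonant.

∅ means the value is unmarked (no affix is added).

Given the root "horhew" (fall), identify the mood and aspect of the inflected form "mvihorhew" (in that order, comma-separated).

imperative, perfective

Segment: m-vi-horhew.
mood: vi- → imperative.
aspect: m- → perfective.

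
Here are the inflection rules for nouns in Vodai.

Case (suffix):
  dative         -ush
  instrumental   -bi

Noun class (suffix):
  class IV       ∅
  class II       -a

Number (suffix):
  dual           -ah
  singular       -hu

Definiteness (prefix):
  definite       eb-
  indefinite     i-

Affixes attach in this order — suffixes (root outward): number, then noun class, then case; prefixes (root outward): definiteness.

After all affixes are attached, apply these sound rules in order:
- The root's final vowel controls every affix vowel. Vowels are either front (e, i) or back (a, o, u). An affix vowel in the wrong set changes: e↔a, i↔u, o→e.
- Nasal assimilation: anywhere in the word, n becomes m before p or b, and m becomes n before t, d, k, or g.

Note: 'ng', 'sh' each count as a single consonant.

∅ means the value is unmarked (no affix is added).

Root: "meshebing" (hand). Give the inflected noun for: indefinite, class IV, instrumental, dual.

imeshebingehbi

Attach number dual -ah → meshebingah.
Attach definiteness indefinite i- → imeshebingah.
noun class = class IV: zero marking, form stays imeshebingah.
Attach case instrumental -bi → imeshebingahbi.
Apply vowel harmony: imeshebingahbi → imeshebingehbi.
Nasal assimilation: no change.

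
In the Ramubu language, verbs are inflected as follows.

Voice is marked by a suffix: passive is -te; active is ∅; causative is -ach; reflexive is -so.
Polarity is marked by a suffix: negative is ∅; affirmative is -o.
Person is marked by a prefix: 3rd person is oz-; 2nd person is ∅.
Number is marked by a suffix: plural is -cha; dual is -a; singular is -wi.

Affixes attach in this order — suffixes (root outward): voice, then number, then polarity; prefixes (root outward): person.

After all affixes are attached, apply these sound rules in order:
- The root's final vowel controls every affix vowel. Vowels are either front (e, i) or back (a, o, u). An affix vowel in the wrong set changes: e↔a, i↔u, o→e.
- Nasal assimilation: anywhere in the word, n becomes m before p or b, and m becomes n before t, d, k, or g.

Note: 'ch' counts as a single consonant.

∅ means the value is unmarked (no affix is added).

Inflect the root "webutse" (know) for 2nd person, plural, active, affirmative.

webutsechee

voice = active: zero marking, form stays webutse.
person = 2nd person: zero marking, form stays webutse.
Attach number plural -cha → webutsecha.
Attach polarity affirmative -o → webutsechao.
Apply vowel harmony: webutsechao → webutsechee.
Nasal assimilation: no change.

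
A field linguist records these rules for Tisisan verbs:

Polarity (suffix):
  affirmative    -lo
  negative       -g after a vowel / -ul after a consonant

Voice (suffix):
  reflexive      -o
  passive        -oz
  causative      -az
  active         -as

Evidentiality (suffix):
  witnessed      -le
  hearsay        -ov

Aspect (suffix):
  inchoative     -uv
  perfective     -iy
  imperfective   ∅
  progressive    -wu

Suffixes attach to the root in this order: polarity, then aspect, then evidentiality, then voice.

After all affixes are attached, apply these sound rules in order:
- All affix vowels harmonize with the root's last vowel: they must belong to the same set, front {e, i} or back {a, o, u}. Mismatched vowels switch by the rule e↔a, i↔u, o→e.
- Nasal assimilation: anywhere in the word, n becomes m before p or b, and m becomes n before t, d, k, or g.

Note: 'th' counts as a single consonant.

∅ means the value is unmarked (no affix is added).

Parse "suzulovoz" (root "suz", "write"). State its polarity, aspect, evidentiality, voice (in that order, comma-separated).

negative, imperfective, hearsay, passive

Segment: suz-ul-ov-oz.
polarity: -g/ul → negative.
aspect: ∅ → imperfective.
evidentiality: -ov → hearsay.
voice: -oz → passive.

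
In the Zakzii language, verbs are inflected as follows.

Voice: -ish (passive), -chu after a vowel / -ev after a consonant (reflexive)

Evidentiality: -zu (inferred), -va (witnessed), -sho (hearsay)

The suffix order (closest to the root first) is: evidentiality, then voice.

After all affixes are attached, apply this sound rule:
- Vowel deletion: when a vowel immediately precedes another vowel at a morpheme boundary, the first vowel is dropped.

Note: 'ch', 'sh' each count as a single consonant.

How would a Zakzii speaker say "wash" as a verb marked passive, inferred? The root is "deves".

Attach evidentiality inferred -zu → deveszu.
Attach voice passive -ish → deveszuish.
Apply vowel deletion: deveszuish → deveszish.

deveszish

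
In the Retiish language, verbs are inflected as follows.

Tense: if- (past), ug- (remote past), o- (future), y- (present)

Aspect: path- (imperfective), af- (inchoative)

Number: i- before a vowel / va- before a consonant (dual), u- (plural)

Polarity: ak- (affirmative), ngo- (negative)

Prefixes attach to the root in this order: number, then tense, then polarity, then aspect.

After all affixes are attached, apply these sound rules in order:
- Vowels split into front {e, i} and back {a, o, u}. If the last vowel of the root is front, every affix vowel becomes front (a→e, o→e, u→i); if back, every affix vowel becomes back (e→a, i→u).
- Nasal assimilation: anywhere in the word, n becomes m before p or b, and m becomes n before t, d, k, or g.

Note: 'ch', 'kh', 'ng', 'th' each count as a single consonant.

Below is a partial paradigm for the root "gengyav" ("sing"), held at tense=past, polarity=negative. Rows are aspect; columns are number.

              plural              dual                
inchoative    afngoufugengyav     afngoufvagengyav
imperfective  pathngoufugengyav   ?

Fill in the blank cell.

pathngoufvagengyav

Attach number dual va- (before consonant 'g') → vagengyav.
Attach tense past if- → ifvagengyav.
Attach polarity negative ngo- → ngoifvagengyav.
Attach aspect imperfective path- → pathngoifvagengyav.
Apply vowel harmony: pathngoifvagengyav → pathngoufvagengyav.
Nasal assimilation: no change.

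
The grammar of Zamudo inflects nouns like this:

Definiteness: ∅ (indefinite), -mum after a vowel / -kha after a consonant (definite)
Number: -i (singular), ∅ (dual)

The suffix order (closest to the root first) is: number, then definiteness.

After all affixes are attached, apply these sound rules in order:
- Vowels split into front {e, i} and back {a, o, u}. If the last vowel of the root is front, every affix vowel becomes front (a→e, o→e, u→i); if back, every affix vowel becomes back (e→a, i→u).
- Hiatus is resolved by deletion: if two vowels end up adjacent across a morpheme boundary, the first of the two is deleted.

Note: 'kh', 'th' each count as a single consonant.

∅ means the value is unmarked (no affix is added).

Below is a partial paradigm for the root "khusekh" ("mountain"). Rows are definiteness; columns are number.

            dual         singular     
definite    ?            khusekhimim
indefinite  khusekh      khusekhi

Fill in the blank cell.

number = dual: zero marking, form stays khusekh.
Attach definiteness definite -kha (after consonant 'kh') → khusekhkha.
Apply vowel harmony: khusekhkha → khusekhkhe.
Vowel deletion: no change.

khusekhkhe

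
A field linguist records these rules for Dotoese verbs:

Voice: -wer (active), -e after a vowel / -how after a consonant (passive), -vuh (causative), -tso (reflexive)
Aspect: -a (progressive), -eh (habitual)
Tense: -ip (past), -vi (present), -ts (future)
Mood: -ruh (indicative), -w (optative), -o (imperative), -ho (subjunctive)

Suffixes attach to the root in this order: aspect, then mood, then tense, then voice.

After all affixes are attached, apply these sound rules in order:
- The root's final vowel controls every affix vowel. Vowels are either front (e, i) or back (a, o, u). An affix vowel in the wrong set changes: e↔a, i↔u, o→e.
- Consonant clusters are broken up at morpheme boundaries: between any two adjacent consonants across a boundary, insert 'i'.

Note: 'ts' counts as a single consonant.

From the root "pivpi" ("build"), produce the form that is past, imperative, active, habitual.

pivpieheipiwer

Attach aspect habitual -eh → pivpieh.
Attach mood imperative -o → pivpieho.
Attach tense past -ip → pivpiehoip.
Attach voice active -wer → pivpiehoipwer.
Apply vowel harmony: pivpiehoipwer → pivpieheipwer.
Apply epenthesis: pivpieheipwer → pivpieheipiwer.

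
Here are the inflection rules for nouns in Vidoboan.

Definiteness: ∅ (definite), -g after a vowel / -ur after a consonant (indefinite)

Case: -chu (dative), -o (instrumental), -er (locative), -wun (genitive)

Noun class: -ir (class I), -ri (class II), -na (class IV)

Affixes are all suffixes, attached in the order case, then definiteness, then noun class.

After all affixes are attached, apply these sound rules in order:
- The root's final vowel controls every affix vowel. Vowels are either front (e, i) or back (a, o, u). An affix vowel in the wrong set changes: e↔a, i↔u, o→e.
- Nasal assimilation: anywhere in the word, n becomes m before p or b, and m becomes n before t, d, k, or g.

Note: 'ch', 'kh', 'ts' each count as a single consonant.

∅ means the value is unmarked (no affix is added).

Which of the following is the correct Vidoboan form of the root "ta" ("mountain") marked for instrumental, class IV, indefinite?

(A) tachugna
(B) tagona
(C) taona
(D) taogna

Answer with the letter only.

D

Attach case instrumental -o → tao.
Attach definiteness indefinite -g (after vowel 'o') → taog.
Attach noun class class IV -na → taogna.
Vowel harmony: no change.
Nasal assimilation: no change.
So the correct form is taogna, option (D).
(C) taona is wrong: it uses definite instead of indefinite for definiteness.
(B) tagona is wrong: it has the affixes in the wrong order.
(A) tachugna is wrong: it uses dative instead of instrumental for case.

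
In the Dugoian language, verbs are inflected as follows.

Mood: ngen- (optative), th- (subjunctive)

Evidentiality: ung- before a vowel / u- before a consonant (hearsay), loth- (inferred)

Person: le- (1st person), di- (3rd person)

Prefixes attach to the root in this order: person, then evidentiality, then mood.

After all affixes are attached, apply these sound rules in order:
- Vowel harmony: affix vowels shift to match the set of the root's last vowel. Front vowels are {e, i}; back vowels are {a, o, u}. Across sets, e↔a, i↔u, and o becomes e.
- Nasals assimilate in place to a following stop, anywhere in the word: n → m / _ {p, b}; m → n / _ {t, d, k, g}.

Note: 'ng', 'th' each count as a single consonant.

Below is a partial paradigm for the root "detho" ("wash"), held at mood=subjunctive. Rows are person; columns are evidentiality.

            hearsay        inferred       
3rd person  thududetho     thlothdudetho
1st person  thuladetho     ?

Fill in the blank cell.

thlothladetho

Attach person 1st person le- → ledetho.
Attach evidentiality inferred loth- → lothledetho.
Attach mood subjunctive th- → thlothledetho.
Apply vowel harmony: thlothledetho → thlothladetho.
Nasal assimilation: no change.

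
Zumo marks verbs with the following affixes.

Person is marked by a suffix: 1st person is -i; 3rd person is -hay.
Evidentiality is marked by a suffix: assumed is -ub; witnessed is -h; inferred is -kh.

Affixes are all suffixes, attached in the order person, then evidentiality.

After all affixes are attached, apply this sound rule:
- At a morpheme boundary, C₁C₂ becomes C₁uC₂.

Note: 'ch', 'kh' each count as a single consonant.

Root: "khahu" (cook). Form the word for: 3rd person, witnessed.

Attach person 3rd person -hay → khahuhay.
Attach evidentiality witnessed -h → khahuhayh.
Apply epenthesis: khahuhayh → khahuhayuh.

khahuhayuh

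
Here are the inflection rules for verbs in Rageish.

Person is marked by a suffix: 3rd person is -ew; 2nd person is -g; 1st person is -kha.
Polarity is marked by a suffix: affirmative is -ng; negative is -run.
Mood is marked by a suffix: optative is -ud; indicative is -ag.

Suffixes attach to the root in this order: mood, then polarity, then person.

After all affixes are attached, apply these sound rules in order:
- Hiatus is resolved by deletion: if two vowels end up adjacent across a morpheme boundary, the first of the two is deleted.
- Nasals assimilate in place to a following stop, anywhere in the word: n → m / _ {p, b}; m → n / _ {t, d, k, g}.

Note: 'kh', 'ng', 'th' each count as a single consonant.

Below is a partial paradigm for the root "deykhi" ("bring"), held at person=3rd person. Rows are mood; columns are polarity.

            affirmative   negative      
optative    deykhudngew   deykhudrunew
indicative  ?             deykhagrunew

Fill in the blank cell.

Attach mood indicative -ag → deykhiag.
Attach polarity affirmative -ng → deykhiagng.
Attach person 3rd person -ew → deykhiagngew.
Apply vowel deletion: deykhiagngew → deykhagngew.
Nasal assimilation: no change.

deykhagngew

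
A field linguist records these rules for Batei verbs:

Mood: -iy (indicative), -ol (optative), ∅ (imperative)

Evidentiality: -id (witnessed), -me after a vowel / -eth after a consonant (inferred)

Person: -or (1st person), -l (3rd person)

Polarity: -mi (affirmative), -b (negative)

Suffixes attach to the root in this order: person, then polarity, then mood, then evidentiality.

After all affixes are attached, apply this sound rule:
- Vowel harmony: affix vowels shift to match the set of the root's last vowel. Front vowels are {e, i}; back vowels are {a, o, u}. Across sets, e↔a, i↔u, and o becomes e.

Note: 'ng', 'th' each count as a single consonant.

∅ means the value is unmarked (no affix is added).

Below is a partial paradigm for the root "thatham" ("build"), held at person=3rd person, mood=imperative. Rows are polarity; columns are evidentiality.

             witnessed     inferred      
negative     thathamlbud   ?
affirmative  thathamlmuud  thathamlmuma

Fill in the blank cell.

Attach person 3rd person -l → thathaml.
Attach polarity negative -b → thathamlb.
mood = imperative: zero marking, form stays thathamlb.
Attach evidentiality inferred -eth (after consonant 'b') → thathamlbeth.
Apply vowel harmony: thathamlbeth → thathamlbath.

thathamlbath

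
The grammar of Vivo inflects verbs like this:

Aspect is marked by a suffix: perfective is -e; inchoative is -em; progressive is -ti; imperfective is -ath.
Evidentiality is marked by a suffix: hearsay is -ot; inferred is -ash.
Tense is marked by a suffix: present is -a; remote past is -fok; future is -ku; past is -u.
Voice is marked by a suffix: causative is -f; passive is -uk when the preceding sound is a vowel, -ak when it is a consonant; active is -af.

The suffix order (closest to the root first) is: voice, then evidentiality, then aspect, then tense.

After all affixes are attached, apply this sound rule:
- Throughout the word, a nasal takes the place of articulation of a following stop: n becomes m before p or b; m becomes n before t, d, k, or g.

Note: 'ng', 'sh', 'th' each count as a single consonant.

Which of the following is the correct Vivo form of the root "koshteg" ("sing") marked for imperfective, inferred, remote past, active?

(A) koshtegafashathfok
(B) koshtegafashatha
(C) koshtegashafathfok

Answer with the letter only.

A

Attach voice active -af → koshtegaf.
Attach evidentiality inferred -ash → koshtegafash.
Attach aspect imperfective -ath → koshtegafashath.
Attach tense remote past -fok → koshtegafashathfok.
Nasal assimilation: no change.
So the correct form is koshtegafashathfok, option (A).
(B) koshtegafashatha is wrong: it uses present instead of remote past for tense.
(C) koshtegashafathfok is wrong: it has the affixes in the wrong order.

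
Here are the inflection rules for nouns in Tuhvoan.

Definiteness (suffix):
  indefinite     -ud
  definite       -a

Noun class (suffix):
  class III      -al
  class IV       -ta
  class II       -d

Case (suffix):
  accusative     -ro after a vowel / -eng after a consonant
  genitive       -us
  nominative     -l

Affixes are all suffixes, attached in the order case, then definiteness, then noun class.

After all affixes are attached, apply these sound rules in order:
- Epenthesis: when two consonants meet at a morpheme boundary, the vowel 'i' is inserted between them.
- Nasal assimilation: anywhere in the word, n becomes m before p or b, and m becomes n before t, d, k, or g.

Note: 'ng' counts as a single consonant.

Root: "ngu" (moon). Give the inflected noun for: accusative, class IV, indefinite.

nguroudita

Attach case accusative -ro (after vowel 'u') → nguro.
Attach definiteness indefinite -ud → nguroud.
Attach noun class class IV -ta → nguroudta.
Apply epenthesis: nguroudta → nguroudita.
Nasal assimilation: no change.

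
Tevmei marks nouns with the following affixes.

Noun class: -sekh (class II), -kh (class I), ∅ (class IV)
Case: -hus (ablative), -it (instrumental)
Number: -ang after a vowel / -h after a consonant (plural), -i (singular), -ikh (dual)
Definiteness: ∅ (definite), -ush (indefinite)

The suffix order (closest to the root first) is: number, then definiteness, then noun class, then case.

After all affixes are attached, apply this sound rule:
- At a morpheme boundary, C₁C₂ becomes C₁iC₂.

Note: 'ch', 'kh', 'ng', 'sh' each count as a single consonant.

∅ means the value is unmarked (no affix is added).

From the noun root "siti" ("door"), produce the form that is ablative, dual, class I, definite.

sitiikhikhihus

Attach number dual -ikh → sitiikh.
definiteness = definite: zero marking, form stays sitiikh.
Attach noun class class I -kh → sitiikhkh.
Attach case ablative -hus → sitiikhkhhus.
Apply epenthesis: sitiikhkhhus → sitiikhikhihus.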